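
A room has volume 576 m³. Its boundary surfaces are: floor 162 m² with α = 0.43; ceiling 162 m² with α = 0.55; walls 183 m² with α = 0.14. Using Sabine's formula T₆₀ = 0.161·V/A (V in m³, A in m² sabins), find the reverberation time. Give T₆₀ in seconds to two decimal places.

A = Σ Sᵢαᵢ = 162·0.43 + 162·0.55 + 183·0.14 = 184.38 m².
T₆₀ = 0.161·V/A = 0.161·576/184.38 = 0.503 s.

0.50 s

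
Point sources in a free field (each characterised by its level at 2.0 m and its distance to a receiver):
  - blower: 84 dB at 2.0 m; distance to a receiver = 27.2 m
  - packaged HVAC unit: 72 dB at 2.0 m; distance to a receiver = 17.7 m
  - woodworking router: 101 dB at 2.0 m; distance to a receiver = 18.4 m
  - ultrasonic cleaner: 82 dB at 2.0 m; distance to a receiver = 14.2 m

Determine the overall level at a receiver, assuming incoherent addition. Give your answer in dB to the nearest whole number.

82 dB

First find each source's level at the receiver (point-source: −20·log₁₀(r/r_ref)), then combine on an intensity basis.
blower: 84 − 20·log₁₀(27.2/2.0) = 84 − 22.67 = 61.33 dB.
packaged HVAC unit: 72 − 20·log₁₀(17.7/2.0) = 72 − 18.94 = 53.06 dB.
woodworking router: 101 − 20·log₁₀(18.4/2.0) = 101 − 19.28 = 81.72 dB.
ultrasonic cleaner: 82 − 20·log₁₀(14.2/2.0) = 82 − 17.03 = 64.97 dB.
Σ 10^(L/10) = 1.534e+08 → L_total = 10·log₁₀(1.534e+08) = 81.86 dB.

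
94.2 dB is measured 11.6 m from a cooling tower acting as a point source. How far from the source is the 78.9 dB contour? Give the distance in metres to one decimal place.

67.5 m

For a point source L₁ − L₂ = 20·log₁₀(r₂/r₁), so r₂ = r₁·10^((L₁−L₂)/20).
r₂ = 11.6·10^((94.2−78.9)/20) = 11.6·10^(15.3/20) = 67.52 m.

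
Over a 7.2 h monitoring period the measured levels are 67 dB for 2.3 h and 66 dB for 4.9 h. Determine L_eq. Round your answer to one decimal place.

Weight each interval's intensity by its duration and average over T = 7.2 h:
Σ tᵢ·10^(Lᵢ/10) = 2.3·10^(67/10) + 4.9·10^(66/10) = 3.103e+07.
L_eq = 10·log₁₀(3.103e+07/7.2) = 66.35 dB.

66.3 dB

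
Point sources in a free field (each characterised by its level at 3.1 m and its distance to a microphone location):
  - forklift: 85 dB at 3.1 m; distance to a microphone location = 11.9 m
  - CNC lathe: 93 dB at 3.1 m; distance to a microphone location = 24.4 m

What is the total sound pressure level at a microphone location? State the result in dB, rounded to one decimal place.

First find each source's level at the receiver (point-source: −20·log₁₀(r/r_ref)), then combine on an intensity basis.
forklift: 85 − 20·log₁₀(11.9/3.1) = 85 − 11.68 = 73.32 dB.
CNC lathe: 93 − 20·log₁₀(24.4/3.1) = 93 − 17.92 = 75.08 dB.
Σ 10^(L/10) = 5.367e+07 → L_total = 10·log₁₀(5.367e+07) = 77.30 dB.

77.3 dB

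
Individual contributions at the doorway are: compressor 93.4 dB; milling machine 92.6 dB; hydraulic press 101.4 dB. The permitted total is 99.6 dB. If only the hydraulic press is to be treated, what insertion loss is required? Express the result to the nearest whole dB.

The untreated sources together contribute 10^(93.4/10) + 10^(92.6/10) = 4.007e+09, i.e. 96.03 dB.
To meet 99.6 dB overall, the treated hydraulic press may contribute at most 10^(99.6/10) − 4.007e+09 = 5.113e+09, i.e. 97.09 dB.
Required insertion loss = 101.4 − 97.09 = 4.31 dB.

4 dB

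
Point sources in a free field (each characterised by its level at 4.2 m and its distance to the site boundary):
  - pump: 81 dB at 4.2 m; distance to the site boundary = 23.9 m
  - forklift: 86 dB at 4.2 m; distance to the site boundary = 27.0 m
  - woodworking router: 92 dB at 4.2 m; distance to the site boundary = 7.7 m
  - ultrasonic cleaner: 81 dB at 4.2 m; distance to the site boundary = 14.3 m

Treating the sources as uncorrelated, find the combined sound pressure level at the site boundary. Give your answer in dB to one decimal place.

87.0 dB

Apply inverse-square spreading to bring every level to the receiver, then sum 10^(L/10).
pump: 81 − 20·log₁₀(23.9/4.2) = 81 − 15.10 = 65.90 dB.
forklift: 86 − 20·log₁₀(27.0/4.2) = 86 − 16.16 = 69.84 dB.
woodworking router: 92 − 20·log₁₀(7.7/4.2) = 92 − 5.26 = 86.74 dB.
ultrasonic cleaner: 81 − 20·log₁₀(14.3/4.2) = 81 − 10.64 = 70.36 dB.
Σ 10^(L/10) = 4.959e+08 → L_total = 10·log₁₀(4.959e+08) = 86.95 dB.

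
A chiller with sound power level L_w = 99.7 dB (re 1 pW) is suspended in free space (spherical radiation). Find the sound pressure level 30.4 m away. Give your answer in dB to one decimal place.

59.1 dB

Free-field spherical radiation: L_p = L_w − 10·log₁₀(4π·r²), r = 30.4 m.
4π·r² = 1.161e+04 m², 10·log₁₀ of that is 40.650 dB.
L_p = 99.7 − 40.650 = 59.05 dB.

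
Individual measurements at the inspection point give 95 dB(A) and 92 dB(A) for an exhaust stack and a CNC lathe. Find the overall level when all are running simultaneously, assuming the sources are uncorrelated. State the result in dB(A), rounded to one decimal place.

For uncorrelated sources the intensities add, so convert each level to linear form, sum, and take 10·log₁₀ of the total.
Σ 10^(L/10) = 10^(95/10) + 10^(92/10) = 4.747e+09.
L_total = 10·log₁₀(4.747e+09) = 96.76 dB(A).

96.8 dB(A)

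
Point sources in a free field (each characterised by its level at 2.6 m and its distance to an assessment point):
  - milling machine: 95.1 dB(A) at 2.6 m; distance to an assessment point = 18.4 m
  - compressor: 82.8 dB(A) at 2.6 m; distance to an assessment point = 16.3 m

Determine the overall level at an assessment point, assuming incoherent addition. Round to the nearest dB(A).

78 dB(A)

Apply inverse-square spreading to bring every level to the receiver, then sum 10^(L/10).
milling machine: 95.1 − 20·log₁₀(18.4/2.6) = 95.1 − 17.00 = 78.10 dB(A).
compressor: 82.8 − 20·log₁₀(16.3/2.6) = 82.8 − 15.94 = 66.86 dB(A).
Σ 10^(L/10) = 6.946e+07 → L_total = 10·log₁₀(6.946e+07) = 78.42 dB(A).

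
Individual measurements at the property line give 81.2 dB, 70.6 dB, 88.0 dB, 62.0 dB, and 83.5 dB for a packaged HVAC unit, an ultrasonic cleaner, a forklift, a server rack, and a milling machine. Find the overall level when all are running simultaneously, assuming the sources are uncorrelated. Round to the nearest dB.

90 dB

For uncorrelated sources the intensities add, so convert each level to linear form, sum, and take 10·log₁₀ of the total.
Σ 10^(L/10) = 10^(81.2/10) + 10^(70.6/10) + 10^(88.0/10) + 10^(62.0/10) + 10^(83.5/10) = 9.997e+08.
L_total = 10·log₁₀(9.997e+08) = 90.00 dB.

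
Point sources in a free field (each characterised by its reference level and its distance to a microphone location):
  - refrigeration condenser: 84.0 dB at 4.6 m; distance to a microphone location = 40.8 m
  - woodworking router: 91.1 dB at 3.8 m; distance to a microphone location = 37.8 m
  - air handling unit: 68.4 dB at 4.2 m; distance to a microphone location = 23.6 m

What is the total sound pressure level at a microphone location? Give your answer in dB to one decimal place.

72.2 dB

Propagate each source to the receiver with L = L_ref − 20·log₁₀(r/r_ref), then add intensities.
refrigeration condenser: 84.0 − 20·log₁₀(40.8/4.6) = 84.0 − 18.96 = 65.04 dB.
woodworking router: 91.1 − 20·log₁₀(37.8/3.8) = 91.1 − 19.95 = 71.15 dB.
air handling unit: 68.4 − 20·log₁₀(23.6/4.2) = 68.4 − 14.99 = 53.41 dB.
Σ 10^(L/10) = 1.643e+07 → L_total = 10·log₁₀(1.643e+07) = 72.16 dB.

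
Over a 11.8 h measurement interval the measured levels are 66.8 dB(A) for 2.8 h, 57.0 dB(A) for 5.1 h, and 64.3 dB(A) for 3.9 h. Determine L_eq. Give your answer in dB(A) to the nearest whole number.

64 dB(A)

Weight each interval's intensity by its duration and average over T = 11.8 h:
Σ tᵢ·10^(Lᵢ/10) = 2.8·10^(66.8/10) + 5.1·10^(57.0/10) + 3.9·10^(64.3/10) = 2.645e+07.
L_eq = 10·log₁₀(2.645e+07/11.8) = 63.51 dB(A).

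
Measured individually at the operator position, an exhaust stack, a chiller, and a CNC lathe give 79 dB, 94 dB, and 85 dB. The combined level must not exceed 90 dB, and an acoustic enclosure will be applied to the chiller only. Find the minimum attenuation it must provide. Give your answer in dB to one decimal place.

6.2 dB

The untreated sources together contribute 10^(79/10) + 10^(85/10) = 3.957e+08, i.e. 85.97 dB.
To meet 90 dB overall, the treated chiller may contribute at most 10^(90/10) − 3.957e+08 = 6.043e+08, i.e. 87.81 dB.
So the chiller must be reduced from 94 to 87.81 dB: IL = 6.19 dB.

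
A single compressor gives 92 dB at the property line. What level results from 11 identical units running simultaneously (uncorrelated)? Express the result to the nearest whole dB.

102 dB

N identical incoherent sources raise the level by 10·log₁₀ N.
L_total = 92 + 10·log₁₀(11) = 92 + 10.414 = 102.41 dB.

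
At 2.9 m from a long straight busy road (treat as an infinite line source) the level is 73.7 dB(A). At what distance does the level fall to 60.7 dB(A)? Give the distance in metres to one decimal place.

57.9 m

Line-source spreading drops the level by 10·log₁₀(r₂/r₁); inverting, r₂/r₁ = 10^(ΔL/10).
r₂ = 2.9·10^((73.7−60.7)/10) = 2.9·10^(13.0/10) = 57.86 m.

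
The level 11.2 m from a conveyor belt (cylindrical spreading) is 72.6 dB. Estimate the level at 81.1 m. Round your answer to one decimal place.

64.0 dB

Line-source attenuation: ΔL = 10·log₁₀(r₂/r₁) = 10·log₁₀(81.1/11.2) = 8.598 dB.
L₂ = 72.6 − 10·log₁₀(81.1/11.2) = 72.6 − 8.598 = 64.00 dB.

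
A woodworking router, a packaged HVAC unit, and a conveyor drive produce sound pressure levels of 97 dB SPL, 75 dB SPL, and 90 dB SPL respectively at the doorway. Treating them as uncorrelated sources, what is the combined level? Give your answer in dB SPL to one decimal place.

Incoherent sources combine by intensity addition: L_total = 10·log₁₀(Σ 10^(L_i/10)).
Σ 10^(L/10) = 10^(97/10) + 10^(75/10) + 10^(90/10) = 6.043e+09.
L_total = 10·log₁₀(6.043e+09) = 97.81 dB SPL.

97.8 dB SPL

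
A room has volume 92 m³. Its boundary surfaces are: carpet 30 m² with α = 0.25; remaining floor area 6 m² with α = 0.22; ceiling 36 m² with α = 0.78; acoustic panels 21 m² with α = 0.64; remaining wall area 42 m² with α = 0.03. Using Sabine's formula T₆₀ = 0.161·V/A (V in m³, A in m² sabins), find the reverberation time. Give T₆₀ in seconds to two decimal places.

0.29 s

Summing Sᵢαᵢ: 30·0.25 + 6·0.22 + 36·0.78 + 21·0.64 + 42·0.03 = 51.60 m².
T₆₀ = 0.161·V/A = 0.161·92/51.60 = 0.287 s.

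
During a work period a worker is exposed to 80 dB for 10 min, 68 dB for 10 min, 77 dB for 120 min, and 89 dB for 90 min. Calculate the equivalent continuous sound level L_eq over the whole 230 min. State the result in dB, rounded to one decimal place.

85.3 dB

Weight each interval's intensity by its duration and average over T = 230 min:
Σ tᵢ·10^(Lᵢ/10) = 10·10^(80/10) + 10·10^(68/10) + 120·10^(77/10) + 90·10^(89/10) = 7.857e+10.
L_eq = 10·log₁₀(7.857e+10/230) = 85.34 dB.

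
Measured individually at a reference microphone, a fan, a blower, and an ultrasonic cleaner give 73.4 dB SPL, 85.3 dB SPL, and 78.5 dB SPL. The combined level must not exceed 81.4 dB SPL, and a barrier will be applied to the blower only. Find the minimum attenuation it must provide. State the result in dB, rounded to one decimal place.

8.7 dB

Everything except the blower sums to 10^(73.4/10) + 10^(78.5/10) = 9.267e+07 in linear terms, 79.67 dB SPL.
To meet 81.4 dB SPL overall, the treated blower may contribute at most 10^(81.4/10) − 9.267e+07 = 4.537e+07, i.e. 76.57 dB SPL.
Required insertion loss = 85.3 − 76.57 = 8.73 dB.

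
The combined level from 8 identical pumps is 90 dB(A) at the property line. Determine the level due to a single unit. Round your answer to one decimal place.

81.0 dB(A)

8 equal contributions raise the level by 10·log₁₀ 8 = 9.031 dB, so each unit alone gives 90 − 9.031.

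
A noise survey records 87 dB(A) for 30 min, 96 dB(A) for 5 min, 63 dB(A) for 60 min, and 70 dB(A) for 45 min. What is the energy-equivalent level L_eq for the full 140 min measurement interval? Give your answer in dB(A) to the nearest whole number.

84 dB(A)

Weight each interval's intensity by its duration and average over T = 140 min:
Σ tᵢ·10^(Lᵢ/10) = 30·10^(87/10) + 5·10^(96/10) + 60·10^(63/10) + 45·10^(70/10) = 3.551e+10.
L_eq = 10·log₁₀(3.551e+10/140) = 84.04 dB(A).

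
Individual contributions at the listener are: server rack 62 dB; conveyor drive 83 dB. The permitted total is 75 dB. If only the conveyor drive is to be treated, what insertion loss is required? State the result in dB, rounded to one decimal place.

Fixed contribution from the other source: Σ 10^(L/10) = 10^(62/10) = 1.585e+06 (62.00 dB).
The limit corresponds to 10^(75/10) = 3.162e+07; subtracting the fixed part leaves 3.004e+07 for the conveyor drive, i.e. 74.78 dB.
Required insertion loss = 83 − 74.78 = 8.22 dB.

8.2 dB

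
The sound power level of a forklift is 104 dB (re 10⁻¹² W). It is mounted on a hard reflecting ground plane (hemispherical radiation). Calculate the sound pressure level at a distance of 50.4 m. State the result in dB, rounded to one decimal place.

62.0 dB

Free-field hemispherical radiation: L_p = L_w − 10·log₁₀(2π·r²), r = 50.4 m.
2π·r² = 1.596e+04 m², 10·log₁₀ of that is 42.030 dB.
L_p = 104 − 42.030 = 61.97 dB.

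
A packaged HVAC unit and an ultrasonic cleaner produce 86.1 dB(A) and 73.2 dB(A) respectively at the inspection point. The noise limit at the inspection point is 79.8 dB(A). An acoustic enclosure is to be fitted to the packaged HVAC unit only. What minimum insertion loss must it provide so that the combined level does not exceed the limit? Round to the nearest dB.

7 dB

The untreated sources together contribute 10^(73.2/10) = 2.089e+07, i.e. 73.20 dB(A).
To meet 79.8 dB(A) overall, the treated packaged HVAC unit may contribute at most 10^(79.8/10) − 2.089e+07 = 7.461e+07, i.e. 78.73 dB(A).
So the packaged HVAC unit must be reduced from 86.1 to 78.73 dB(A): IL = 7.37 dB.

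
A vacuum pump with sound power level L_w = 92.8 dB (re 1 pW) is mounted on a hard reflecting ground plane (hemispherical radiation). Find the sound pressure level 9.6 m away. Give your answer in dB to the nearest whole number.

65 dB

The power spreads over a hemisphere of area 2π·r², so L_p = L_w − 10·log₁₀(2π·r²).
2π·r² = 579.1 m², 10·log₁₀ of that is 27.627 dB.
L_p = 92.8 − 27.627 = 65.17 dB.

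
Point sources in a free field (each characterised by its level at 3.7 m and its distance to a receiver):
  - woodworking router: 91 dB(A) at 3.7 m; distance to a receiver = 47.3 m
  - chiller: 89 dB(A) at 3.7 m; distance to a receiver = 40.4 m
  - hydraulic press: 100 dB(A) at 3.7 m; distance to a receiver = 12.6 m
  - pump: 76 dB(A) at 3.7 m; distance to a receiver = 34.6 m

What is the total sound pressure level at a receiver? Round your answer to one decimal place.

First find each source's level at the receiver (point-source: −20·log₁₀(r/r_ref)), then combine on an intensity basis.
woodworking router: 91 − 20·log₁₀(47.3/3.7) = 91 − 22.13 = 68.87 dB(A).
chiller: 89 − 20·log₁₀(40.4/3.7) = 89 − 20.76 = 68.24 dB(A).
hydraulic press: 100 − 20·log₁₀(12.6/3.7) = 100 − 10.64 = 89.36 dB(A).
pump: 76 − 20·log₁₀(34.6/3.7) = 76 − 19.42 = 56.58 dB(A).
Σ 10^(L/10) = 8.771e+08 → L_total = 10·log₁₀(8.771e+08) = 89.43 dB(A).

89.4 dB(A)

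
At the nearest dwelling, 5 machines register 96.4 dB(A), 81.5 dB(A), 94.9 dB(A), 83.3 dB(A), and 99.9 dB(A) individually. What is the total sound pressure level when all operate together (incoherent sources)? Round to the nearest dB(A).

102 dB(A)

For uncorrelated sources the intensities add, so convert each level to linear form, sum, and take 10·log₁₀ of the total.
Σ 10^(L/10) = 10^(96.4/10) + 10^(81.5/10) + 10^(94.9/10) + 10^(83.3/10) + 10^(99.9/10) = 1.758e+10.
L_total = 10·log₁₀(1.758e+10) = 102.45 dB(A).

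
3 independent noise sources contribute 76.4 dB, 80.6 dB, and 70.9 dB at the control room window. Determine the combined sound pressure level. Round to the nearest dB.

82 dB

For uncorrelated sources the intensities add, so convert each level to linear form, sum, and take 10·log₁₀ of the total.
Σ 10^(L/10) = 10^(76.4/10) + 10^(80.6/10) + 10^(70.9/10) = 1.708e+08.
L_total = 10·log₁₀(1.708e+08) = 82.32 dB.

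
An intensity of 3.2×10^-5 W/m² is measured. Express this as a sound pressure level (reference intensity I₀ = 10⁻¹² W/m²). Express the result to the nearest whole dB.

75 dB

Dividing by I₀ shifts the exponent by 12: I/I₀ = 3.2×10^7.
L = 10·(0.5051 + 7) = 75.05 dB.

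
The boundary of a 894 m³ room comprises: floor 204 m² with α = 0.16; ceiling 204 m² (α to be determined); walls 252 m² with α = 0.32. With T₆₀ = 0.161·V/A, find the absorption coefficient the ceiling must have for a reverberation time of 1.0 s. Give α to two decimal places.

A = 0.161·V/T₆₀ = 0.161·894/1.0 = 143.93 m² sabins.
Absorption from the other surfaces = 204·0.16 + 252·0.32 = 113.28 m², so the ceiling must supply 30.65 m² over 204 m².
α = 30.65/204 = 0.150.

0.15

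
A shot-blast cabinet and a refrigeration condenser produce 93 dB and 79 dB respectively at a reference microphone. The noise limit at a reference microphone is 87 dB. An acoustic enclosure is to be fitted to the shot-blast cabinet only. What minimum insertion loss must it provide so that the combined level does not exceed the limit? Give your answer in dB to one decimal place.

The untreated sources together contribute 10^(79/10) = 7.943e+07, i.e. 79.00 dB.
The limit corresponds to 10^(87/10) = 5.012e+08; subtracting the fixed part leaves 4.218e+08 for the shot-blast cabinet, i.e. 86.25 dB.
So the shot-blast cabinet must be reduced from 93 to 86.25 dB: IL = 6.75 dB.

6.7 dB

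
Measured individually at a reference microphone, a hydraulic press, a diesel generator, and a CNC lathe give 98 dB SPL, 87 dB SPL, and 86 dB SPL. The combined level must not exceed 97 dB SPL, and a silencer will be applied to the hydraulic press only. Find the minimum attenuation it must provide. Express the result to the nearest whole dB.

The untreated sources together contribute 10^(87/10) + 10^(86/10) = 8.993e+08, i.e. 89.54 dB SPL.
To meet 97 dB SPL overall, the treated hydraulic press may contribute at most 10^(97/10) − 8.993e+08 = 4.113e+09, i.e. 96.14 dB SPL.
Required insertion loss = 98 − 96.14 = 1.86 dB.

2 dB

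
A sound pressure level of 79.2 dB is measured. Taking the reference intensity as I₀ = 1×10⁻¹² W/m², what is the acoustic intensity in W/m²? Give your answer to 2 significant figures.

8.3e-05 W/m²

I/I₀ = 10^(79.2/10) = 8.318e+07, so I = 8.318e+07 × 10⁻¹² W/m².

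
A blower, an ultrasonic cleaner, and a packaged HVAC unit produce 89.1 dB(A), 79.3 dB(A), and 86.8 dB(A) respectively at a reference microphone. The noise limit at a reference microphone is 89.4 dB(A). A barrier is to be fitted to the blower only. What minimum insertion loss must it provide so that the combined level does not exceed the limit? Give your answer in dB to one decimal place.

4.2 dB

Fixed contribution from the other sources: Σ 10^(L/10) = 10^(79.3/10) + 10^(86.8/10) = 5.637e+08 (87.51 dB(A)).
To meet 89.4 dB(A) overall, the treated blower may contribute at most 10^(89.4/10) − 5.637e+08 = 3.072e+08, i.e. 84.87 dB(A).
So the blower must be reduced from 89.1 to 84.87 dB(A): IL = 4.23 dB.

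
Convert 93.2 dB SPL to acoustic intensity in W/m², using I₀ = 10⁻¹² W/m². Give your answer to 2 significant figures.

0.0021 W/m²

I = I₀·10^(L/10) = 10⁻¹² × 10^(93.2/10) = 10^(-2.680).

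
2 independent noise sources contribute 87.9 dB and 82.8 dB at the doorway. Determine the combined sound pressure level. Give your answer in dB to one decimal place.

89.1 dB

For uncorrelated sources the intensities add, so convert each level to linear form, sum, and take 10·log₁₀ of the total.
Σ 10^(L/10) = 10^(87.9/10) + 10^(82.8/10) = 8.071e+08.
L_total = 10·log₁₀(8.071e+08) = 89.07 dB.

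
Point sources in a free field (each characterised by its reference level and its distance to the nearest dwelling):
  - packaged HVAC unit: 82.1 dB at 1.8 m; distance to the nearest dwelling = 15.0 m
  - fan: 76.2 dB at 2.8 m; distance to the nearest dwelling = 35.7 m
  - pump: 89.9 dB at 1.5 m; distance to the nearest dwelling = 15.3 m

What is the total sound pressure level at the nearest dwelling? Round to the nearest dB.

71 dB

Propagate each source to the receiver with L = L_ref − 20·log₁₀(r/r_ref), then add intensities.
packaged HVAC unit: 82.1 − 20·log₁₀(15.0/1.8) = 82.1 − 18.42 = 63.68 dB.
fan: 76.2 − 20·log₁₀(35.7/2.8) = 76.2 − 22.11 = 54.09 dB.
pump: 89.9 − 20·log₁₀(15.3/1.5) = 89.9 − 20.17 = 69.73 dB.
Σ 10^(L/10) = 1.198e+07 → L_total = 10·log₁₀(1.198e+07) = 70.79 dB.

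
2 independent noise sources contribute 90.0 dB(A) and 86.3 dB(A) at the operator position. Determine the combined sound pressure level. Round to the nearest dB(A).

For uncorrelated sources the intensities add, so convert each level to linear form, sum, and take 10·log₁₀ of the total.
Σ 10^(L/10) = 10^(90.0/10) + 10^(86.3/10) = 1.427e+09.
L_total = 10·log₁₀(1.427e+09) = 91.54 dB(A).

92 dB(A)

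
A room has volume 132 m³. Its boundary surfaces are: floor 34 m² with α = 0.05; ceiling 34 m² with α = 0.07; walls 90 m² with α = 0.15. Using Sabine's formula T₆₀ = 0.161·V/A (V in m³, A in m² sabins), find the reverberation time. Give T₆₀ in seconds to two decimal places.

1.21 s

Summing Sᵢαᵢ: 34·0.05 + 34·0.07 + 90·0.15 = 17.58 m².
T₆₀ = 0.161·V/A = 0.161·132/17.58 = 1.209 s.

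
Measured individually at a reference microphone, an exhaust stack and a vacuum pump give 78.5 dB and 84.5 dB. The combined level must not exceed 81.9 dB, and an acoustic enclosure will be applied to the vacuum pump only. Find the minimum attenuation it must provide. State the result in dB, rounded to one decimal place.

5.3 dB

Fixed contribution from the other source: Σ 10^(L/10) = 10^(78.5/10) = 7.079e+07 (78.50 dB).
The limit corresponds to 10^(81.9/10) = 1.549e+08; subtracting the fixed part leaves 8.409e+07 for the vacuum pump, i.e. 79.25 dB.
Required insertion loss = 84.5 − 79.25 = 5.25 dB.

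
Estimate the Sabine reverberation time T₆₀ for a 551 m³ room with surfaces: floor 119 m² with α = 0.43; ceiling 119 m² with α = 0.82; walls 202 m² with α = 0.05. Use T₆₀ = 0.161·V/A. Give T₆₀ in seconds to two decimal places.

0.56 s

Summing Sᵢαᵢ: 119·0.43 + 119·0.82 + 202·0.05 = 158.85 m².
T₆₀ = 0.161 × 551 / 158.85 = 0.558 s.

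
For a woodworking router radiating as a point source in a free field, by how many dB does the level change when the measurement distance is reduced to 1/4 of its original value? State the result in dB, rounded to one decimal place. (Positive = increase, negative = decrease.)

Point-source spreading: ΔL = −20·log₁₀(r₂/r₁).
ΔL = −20·log₁₀(0.25) = +12.04 dB.

+12.0 dB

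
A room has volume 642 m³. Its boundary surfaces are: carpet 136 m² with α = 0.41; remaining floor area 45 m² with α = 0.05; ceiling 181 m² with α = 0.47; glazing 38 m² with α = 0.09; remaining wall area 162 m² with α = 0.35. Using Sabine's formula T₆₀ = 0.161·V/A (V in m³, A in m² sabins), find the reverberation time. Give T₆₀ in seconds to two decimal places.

0.51 s

Total absorption A = 136·0.41 + 45·0.05 + 181·0.47 + 38·0.09 + 162·0.35 = 203.20 m² sabins.
T₆₀ = 0.161 × 642 / 203.20 = 0.509 s.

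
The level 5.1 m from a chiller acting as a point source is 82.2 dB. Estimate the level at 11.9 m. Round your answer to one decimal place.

74.8 dB

For a point source, L₂ = L₁ − 20·log₁₀(r₂/r₁).
L₂ = 82.2 − 20·log₁₀(11.9/5.1) = 82.2 − 7.360 = 74.84 dB.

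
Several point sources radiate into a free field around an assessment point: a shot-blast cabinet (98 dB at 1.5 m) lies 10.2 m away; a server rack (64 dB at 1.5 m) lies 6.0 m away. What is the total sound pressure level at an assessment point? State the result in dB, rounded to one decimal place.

First find each source's level at the receiver (point-source: −20·log₁₀(r/r_ref)), then combine on an intensity basis.
shot-blast cabinet: 98 − 20·log₁₀(10.2/1.5) = 98 − 16.65 = 81.35 dB.
server rack: 64 − 20·log₁₀(6.0/1.5) = 64 − 12.04 = 51.96 dB.
Σ 10^(L/10) = 1.366e+08 → L_total = 10·log₁₀(1.366e+08) = 81.35 dB.

81.4 dB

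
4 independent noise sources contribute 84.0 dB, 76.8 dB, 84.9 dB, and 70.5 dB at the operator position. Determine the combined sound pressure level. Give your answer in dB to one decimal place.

87.9 dB

For uncorrelated sources the intensities add, so convert each level to linear form, sum, and take 10·log₁₀ of the total.
Σ 10^(L/10) = 10^(84.0/10) + 10^(76.8/10) + 10^(84.9/10) + 10^(70.5/10) = 6.193e+08.
L_total = 10·log₁₀(6.193e+08) = 87.92 dB.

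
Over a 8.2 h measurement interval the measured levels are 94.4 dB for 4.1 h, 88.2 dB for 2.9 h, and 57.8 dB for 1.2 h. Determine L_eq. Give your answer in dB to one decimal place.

92.1 dB

The energy average is taken in the linear domain: L_eq = 10·log₁₀[(Σ tᵢ·10^(Lᵢ/10))/T], T = 8.2 h.
Σ tᵢ·10^(Lᵢ/10) = 4.1·10^(94.4/10) + 2.9·10^(88.2/10) + 1.2·10^(57.8/10) = 1.321e+10.
L_eq = 10·log₁₀(1.321e+10/8.2) = 92.07 dB.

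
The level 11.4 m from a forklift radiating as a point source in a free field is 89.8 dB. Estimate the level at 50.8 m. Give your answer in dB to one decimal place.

For a point source, L₂ = L₁ − 20·log₁₀(r₂/r₁).
L₂ = 89.8 − 20·log₁₀(50.8/11.4) = 89.8 − 12.979 = 76.82 dB.

76.8 dB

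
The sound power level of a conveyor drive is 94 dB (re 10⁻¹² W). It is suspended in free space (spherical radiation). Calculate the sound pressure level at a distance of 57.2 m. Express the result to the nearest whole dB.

48 dB

The power spreads over a sphere of area 4π·r², so L_p = L_w − 10·log₁₀(4π·r²).
4π·r² = 4.112e+04 m², 10·log₁₀ of that is 46.140 dB.
L_p = 94 − 46.140 = 47.86 dB.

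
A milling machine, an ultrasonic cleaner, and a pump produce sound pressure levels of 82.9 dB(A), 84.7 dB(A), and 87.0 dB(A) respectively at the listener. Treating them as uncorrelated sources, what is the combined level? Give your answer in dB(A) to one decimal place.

For uncorrelated sources the intensities add, so convert each level to linear form, sum, and take 10·log₁₀ of the total.
Σ 10^(L/10) = 10^(82.9/10) + 10^(84.7/10) + 10^(87.0/10) = 9.913e+08.
L_total = 10·log₁₀(9.913e+08) = 89.96 dB(A).

90.0 dB(A)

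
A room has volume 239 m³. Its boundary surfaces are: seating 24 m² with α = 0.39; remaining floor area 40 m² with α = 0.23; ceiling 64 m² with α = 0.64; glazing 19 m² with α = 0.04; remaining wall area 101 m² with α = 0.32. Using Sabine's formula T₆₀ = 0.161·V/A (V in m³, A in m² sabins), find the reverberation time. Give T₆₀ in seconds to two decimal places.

0.42 s

Total absorption A = 24·0.39 + 40·0.23 + 64·0.64 + 19·0.04 + 101·0.32 = 92.60 m² sabins.
T₆₀ = 0.161 × 239 / 92.60 = 0.416 s.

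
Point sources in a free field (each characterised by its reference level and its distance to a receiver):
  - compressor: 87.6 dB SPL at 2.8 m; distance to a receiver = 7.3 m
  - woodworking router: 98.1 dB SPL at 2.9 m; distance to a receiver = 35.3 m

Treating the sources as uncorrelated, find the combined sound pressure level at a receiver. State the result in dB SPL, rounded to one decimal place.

Apply inverse-square spreading to bring every level to the receiver, then sum 10^(L/10).
compressor: 87.6 − 20·log₁₀(7.3/2.8) = 87.6 − 8.32 = 79.28 dB SPL.
woodworking router: 98.1 − 20·log₁₀(35.3/2.9) = 98.1 − 21.71 = 76.39 dB SPL.
Σ 10^(L/10) = 1.282e+08 → L_total = 10·log₁₀(1.282e+08) = 81.08 dB SPL.

81.1 dB SPL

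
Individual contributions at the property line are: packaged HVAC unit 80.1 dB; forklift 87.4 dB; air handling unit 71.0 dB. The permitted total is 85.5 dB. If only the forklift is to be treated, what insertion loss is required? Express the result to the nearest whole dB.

4 dB

Fixed contribution from the other sources: Σ 10^(L/10) = 10^(80.1/10) + 10^(71.0/10) = 1.149e+08 (80.60 dB).
The limit corresponds to 10^(85.5/10) = 3.548e+08; subtracting the fixed part leaves 2.399e+08 for the forklift, i.e. 83.80 dB.
So the forklift must be reduced from 87.4 to 83.80 dB: IL = 3.60 dB.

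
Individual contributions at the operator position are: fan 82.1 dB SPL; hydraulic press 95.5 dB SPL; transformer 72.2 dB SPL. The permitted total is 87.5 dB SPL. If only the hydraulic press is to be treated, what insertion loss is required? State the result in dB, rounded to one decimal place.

Fixed contribution from the other sources: Σ 10^(L/10) = 10^(82.1/10) + 10^(72.2/10) = 1.788e+08 (82.52 dB SPL).
To meet 87.5 dB SPL overall, the treated hydraulic press may contribute at most 10^(87.5/10) − 1.788e+08 = 3.836e+08, i.e. 85.84 dB SPL.
Required insertion loss = 95.5 − 85.84 = 9.66 dB.

9.7 dB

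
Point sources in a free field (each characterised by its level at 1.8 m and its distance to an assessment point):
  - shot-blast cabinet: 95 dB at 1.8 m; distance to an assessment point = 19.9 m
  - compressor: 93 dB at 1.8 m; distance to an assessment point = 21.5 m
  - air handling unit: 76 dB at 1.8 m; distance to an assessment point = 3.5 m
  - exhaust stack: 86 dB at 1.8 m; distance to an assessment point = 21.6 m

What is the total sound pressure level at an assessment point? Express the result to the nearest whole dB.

77 dB

Apply inverse-square spreading to bring every level to the receiver, then sum 10^(L/10).
shot-blast cabinet: 95 − 20·log₁₀(19.9/1.8) = 95 − 20.87 = 74.13 dB.
compressor: 93 − 20·log₁₀(21.5/1.8) = 93 − 21.54 = 71.46 dB.
air handling unit: 76 − 20·log₁₀(3.5/1.8) = 76 − 5.78 = 70.22 dB.
exhaust stack: 86 − 20·log₁₀(21.6/1.8) = 86 − 21.58 = 64.42 dB.
Σ 10^(L/10) = 5.315e+07 → L_total = 10·log₁₀(5.315e+07) = 77.26 dB.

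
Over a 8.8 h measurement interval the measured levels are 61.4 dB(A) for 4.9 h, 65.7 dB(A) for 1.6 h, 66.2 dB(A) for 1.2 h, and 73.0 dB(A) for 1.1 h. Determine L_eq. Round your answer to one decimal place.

66.5 dB(A)

Weight each interval's intensity by its duration and average over T = 8.8 h:
Σ tᵢ·10^(Lᵢ/10) = 4.9·10^(61.4/10) + 1.6·10^(65.7/10) + 1.2·10^(66.2/10) + 1.1·10^(73.0/10) = 3.966e+07.
L_eq = 10·log₁₀(3.966e+07/8.8) = 66.54 dB(A).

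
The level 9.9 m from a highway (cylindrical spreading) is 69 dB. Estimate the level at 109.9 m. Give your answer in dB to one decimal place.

58.5 dB

Cylindrical spreading from a line source gives a 10·log₁₀(r₂/r₁) drop.
L₂ = 69 − 10·log₁₀(109.9/9.9) = 69 − 10.454 = 58.55 dB.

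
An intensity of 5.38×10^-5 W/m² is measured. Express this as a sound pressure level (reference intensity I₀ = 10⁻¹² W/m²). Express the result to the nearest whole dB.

77 dB

I/I₀ = 5.38×10^-5/10⁻¹² = 5.38×10^7, and L = 10·log₁₀(I/I₀).
L = 10·(0.7308 + 7) = 77.31 dB.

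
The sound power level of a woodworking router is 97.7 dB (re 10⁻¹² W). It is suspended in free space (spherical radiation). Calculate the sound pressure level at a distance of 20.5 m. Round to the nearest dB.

60 dB

Free-field spherical radiation: L_p = L_w − 10·log₁₀(4π·r²), r = 20.5 m.
4π·r² = 5281 m², 10·log₁₀ of that is 37.227 dB.
L_p = 97.7 − 37.227 = 60.47 dB.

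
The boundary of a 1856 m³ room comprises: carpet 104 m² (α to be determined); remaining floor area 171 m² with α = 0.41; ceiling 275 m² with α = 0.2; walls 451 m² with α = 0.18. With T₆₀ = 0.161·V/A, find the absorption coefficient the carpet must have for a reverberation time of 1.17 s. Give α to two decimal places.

0.47

Required total absorption A = 0.161·1856/1.17 = 255.40 m².
Absorption from the other surfaces = 171·0.41 + 275·0.2 + 451·0.18 = 206.29 m², so the carpet must supply 49.11 m² over 104 m².
α = 49.11/104 = 0.472.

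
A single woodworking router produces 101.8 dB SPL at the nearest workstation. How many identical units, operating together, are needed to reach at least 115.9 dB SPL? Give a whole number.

26

The shortfall is 115.9 − 101.8 = 14.1 dB, and N units add 10·log₁₀ N, so need 10·log₁₀ N ≥ 14.1.
N ≥ 10^(14.1/10) = 25.704, so N = 26.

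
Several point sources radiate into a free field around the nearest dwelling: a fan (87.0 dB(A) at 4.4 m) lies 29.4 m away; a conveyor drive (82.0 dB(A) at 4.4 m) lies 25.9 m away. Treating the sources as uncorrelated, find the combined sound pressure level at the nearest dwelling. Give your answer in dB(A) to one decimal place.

First find each source's level at the receiver (point-source: −20·log₁₀(r/r_ref)), then combine on an intensity basis.
fan: 87.0 − 20·log₁₀(29.4/4.4) = 87.0 − 16.50 = 70.50 dB(A).
conveyor drive: 82.0 − 20·log₁₀(25.9/4.4) = 82.0 − 15.40 = 66.60 dB(A).
Σ 10^(L/10) = 1.580e+07 → L_total = 10·log₁₀(1.580e+07) = 71.99 dB(A).

72.0 dB(A)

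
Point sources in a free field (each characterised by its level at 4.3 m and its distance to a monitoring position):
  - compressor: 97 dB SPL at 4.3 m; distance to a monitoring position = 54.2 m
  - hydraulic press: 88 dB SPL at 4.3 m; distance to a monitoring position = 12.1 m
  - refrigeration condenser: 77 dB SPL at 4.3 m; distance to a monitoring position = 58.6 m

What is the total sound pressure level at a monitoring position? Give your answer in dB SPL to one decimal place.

Propagate each source to the receiver with L = L_ref − 20·log₁₀(r/r_ref), then add intensities.
compressor: 97 − 20·log₁₀(54.2/4.3) = 97 − 22.01 = 74.99 dB SPL.
hydraulic press: 88 − 20·log₁₀(12.1/4.3) = 88 − 8.99 = 79.01 dB SPL.
refrigeration condenser: 77 − 20·log₁₀(58.6/4.3) = 77 − 22.69 = 54.31 dB SPL.
Σ 10^(L/10) = 1.115e+08 → L_total = 10·log₁₀(1.115e+08) = 80.47 dB SPL.

80.5 dB SPL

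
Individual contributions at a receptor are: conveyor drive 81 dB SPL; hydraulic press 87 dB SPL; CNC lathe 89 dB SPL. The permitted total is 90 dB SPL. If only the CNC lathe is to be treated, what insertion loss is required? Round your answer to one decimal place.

3.3 dB

The untreated sources together contribute 10^(81/10) + 10^(87/10) = 6.271e+08, i.e. 87.97 dB SPL.
The limit corresponds to 10^(90/10) = 1.000e+09; subtracting the fixed part leaves 3.729e+08 for the CNC lathe, i.e. 85.72 dB SPL.
So the CNC lathe must be reduced from 89 to 85.72 dB SPL: IL = 3.28 dB.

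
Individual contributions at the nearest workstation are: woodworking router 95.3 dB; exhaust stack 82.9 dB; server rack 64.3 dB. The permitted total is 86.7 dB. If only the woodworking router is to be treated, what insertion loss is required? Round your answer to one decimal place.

11.0 dB

The untreated sources together contribute 10^(82.9/10) + 10^(64.3/10) = 1.977e+08, i.e. 82.96 dB.
To meet 86.7 dB overall, the treated woodworking router may contribute at most 10^(86.7/10) − 1.977e+08 = 2.701e+08, i.e. 84.31 dB.
Required insertion loss = 95.3 − 84.31 = 10.99 dB.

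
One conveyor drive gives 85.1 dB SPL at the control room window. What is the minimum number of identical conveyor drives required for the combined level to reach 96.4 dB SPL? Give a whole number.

14

The shortfall is 96.4 − 85.1 = 11.3 dB, and N units add 10·log₁₀ N, so need 10·log₁₀ N ≥ 11.3.
N ≥ 10^(11.3/10) = 13.490, so N = 14.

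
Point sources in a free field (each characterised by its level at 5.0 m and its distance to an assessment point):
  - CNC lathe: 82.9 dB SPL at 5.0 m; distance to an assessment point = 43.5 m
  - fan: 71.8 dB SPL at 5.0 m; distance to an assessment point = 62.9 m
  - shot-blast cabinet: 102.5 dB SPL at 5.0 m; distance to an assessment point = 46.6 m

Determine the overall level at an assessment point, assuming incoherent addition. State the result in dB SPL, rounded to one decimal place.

Apply inverse-square spreading to bring every level to the receiver, then sum 10^(L/10).
CNC lathe: 82.9 − 20·log₁₀(43.5/5.0) = 82.9 − 18.79 = 64.11 dB SPL.
fan: 71.8 − 20·log₁₀(62.9/5.0) = 71.8 − 21.99 = 49.81 dB SPL.
shot-blast cabinet: 102.5 − 20·log₁₀(46.6/5.0) = 102.5 − 19.39 = 83.11 dB SPL.
Σ 10^(L/10) = 2.074e+08 → L_total = 10·log₁₀(2.074e+08) = 83.17 dB SPL.

83.2 dB SPL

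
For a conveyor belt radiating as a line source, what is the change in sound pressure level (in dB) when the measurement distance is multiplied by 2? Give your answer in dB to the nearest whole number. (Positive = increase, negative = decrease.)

Line-source spreading: ΔL = −10·log₁₀(r₂/r₁).
ΔL = −10·log₁₀(2) = -3.01 dB.

-3 dB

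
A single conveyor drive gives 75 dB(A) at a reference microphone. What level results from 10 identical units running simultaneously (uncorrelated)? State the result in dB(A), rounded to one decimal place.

N identical incoherent sources raise the level by 10·log₁₀ N.
L_total = 75 + 10·log₁₀(10) = 75 + 10.000 = 85.00 dB(A).

85.0 dB(A)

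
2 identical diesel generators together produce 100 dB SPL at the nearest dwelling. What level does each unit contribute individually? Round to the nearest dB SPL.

For N identical incoherent sources L_total = L₁ + 10·log₁₀ N, so L₁ = 100 − 10·log₁₀(2) = 100 − 3.010.

97 dB SPL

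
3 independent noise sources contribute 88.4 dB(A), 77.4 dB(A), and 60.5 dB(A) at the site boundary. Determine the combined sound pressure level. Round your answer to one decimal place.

Incoherent sources combine by intensity addition: L_total = 10·log₁₀(Σ 10^(L_i/10)).
Σ 10^(L/10) = 10^(88.4/10) + 10^(77.4/10) + 10^(60.5/10) = 7.479e+08.
L_total = 10·log₁₀(7.479e+08) = 88.74 dB(A).

88.7 dB(A)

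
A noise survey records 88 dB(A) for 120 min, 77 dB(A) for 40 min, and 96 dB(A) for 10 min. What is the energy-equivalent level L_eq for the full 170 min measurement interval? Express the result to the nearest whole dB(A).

The energy average is taken in the linear domain: L_eq = 10·log₁₀[(Σ tᵢ·10^(Lᵢ/10))/T], T = 170 min.
Σ tᵢ·10^(Lᵢ/10) = 120·10^(88/10) + 40·10^(77/10) + 10·10^(96/10) = 1.175e+11.
L_eq = 10·log₁₀(1.175e+11/170) = 88.40 dB(A).

88 dB(A)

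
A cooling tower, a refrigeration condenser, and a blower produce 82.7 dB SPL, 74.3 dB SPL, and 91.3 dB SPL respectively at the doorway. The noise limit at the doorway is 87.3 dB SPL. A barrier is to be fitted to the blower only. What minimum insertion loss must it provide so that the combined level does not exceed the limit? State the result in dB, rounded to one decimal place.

Everything except the blower sums to 10^(82.7/10) + 10^(74.3/10) = 2.131e+08 in linear terms, 83.29 dB SPL.
The limit corresponds to 10^(87.3/10) = 5.370e+08; subtracting the fixed part leaves 3.239e+08 for the blower, i.e. 85.10 dB SPL.
So the blower must be reduced from 91.3 to 85.10 dB SPL: IL = 6.20 dB.

6.2 dB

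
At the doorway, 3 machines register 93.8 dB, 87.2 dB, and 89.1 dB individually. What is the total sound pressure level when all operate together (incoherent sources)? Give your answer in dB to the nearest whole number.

Incoherent sources combine by intensity addition: L_total = 10·log₁₀(Σ 10^(L_i/10)).
Σ 10^(L/10) = 10^(93.8/10) + 10^(87.2/10) + 10^(89.1/10) = 3.736e+09.
L_total = 10·log₁₀(3.736e+09) = 95.72 dB.

96 dB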